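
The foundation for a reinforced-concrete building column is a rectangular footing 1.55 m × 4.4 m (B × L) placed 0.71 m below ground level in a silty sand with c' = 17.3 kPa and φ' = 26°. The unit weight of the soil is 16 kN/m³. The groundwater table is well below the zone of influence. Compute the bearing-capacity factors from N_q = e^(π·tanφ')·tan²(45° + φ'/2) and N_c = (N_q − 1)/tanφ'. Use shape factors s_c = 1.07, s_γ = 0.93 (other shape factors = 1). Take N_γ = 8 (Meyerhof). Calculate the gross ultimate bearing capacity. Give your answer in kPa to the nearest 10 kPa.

tan26° = 0.4877, so N_q = e^(π×0.4877)·tan²(58°) = 4.629 × 2.561 = 11.85.
N_c = (11.85 − 1)/tan26° = 22.25.
Effective surcharge at the founding depth q = γ·D_f = 16 × 0.71 = 11.36 kPa.
q_ult = c·N_c·s_c + q·N_q + 0.5·γ·B·N_γ·s_γ
     = 17.3 × 22.254 × 1.07 + 11.36 × 11.854 + 0.5 × 16 × 1.55 × 8 × 0.93
     = 411.95 + 134.66 + 92.256 = 638.87 kPa.

q_ult ≈ 640 kPa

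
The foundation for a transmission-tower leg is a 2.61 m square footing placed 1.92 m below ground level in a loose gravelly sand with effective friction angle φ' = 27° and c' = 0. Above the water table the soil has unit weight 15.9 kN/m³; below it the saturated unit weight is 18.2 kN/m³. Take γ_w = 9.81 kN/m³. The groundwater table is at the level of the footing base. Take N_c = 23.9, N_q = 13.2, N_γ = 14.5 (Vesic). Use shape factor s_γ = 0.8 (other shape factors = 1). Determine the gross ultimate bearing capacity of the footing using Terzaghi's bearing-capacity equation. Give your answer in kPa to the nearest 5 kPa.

Effective surcharge at the founding depth q = γ·D_f = 15.9 × 1.92 = 30.528 kPa.
The water table coincides with the base, so in the self-weight term γ → γ' = 8.39 kN/m³.
q_ult = q·N_q + 0.5·γ·B·N_γ·s_γ
     = 30.528 × 13.2 + 0.5 × 8.39 × 2.61 × 14.5 × 0.8
     = 402.97 + 127.01 = 529.98 kPa.

q_ult ≈ 530 kPa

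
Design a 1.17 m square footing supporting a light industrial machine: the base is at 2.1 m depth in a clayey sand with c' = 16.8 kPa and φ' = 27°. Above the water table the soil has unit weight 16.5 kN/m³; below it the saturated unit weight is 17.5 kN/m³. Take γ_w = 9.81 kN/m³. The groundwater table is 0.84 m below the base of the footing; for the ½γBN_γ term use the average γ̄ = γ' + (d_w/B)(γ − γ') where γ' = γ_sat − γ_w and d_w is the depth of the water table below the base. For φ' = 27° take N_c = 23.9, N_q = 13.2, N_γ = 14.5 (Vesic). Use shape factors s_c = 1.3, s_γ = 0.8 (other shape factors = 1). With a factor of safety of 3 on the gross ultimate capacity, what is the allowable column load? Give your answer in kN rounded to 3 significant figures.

P_all ≈ 490 kN

Effective surcharge at the founding depth q = γ·D_f = 16.5 × 2.1 = 34.65 kPa.
With d_w = 0.84 m < B, γ̄ = 7.69 + (0.84/1.17) × (16.5 − 7.69) = 14.015 kN/m³.
q_ult = c·N_c·s_c + q·N_q + 0.5·γ·B·N_γ·s_γ
     = 16.8 × 23.9 × 1.3 + 34.65 × 13.2 + 0.5 × 14.015 × 1.17 × 14.5 × 0.8
     = 521.98 + 457.38 + 95.107 = 1074.5 kPa.
Gross allowable pressure q_all = 1074.5 / 3 = 358.15 kPa.
Footing area = 1.3689 m², so allowable column load = 358.15 × 1.3689 = 490.28 kN.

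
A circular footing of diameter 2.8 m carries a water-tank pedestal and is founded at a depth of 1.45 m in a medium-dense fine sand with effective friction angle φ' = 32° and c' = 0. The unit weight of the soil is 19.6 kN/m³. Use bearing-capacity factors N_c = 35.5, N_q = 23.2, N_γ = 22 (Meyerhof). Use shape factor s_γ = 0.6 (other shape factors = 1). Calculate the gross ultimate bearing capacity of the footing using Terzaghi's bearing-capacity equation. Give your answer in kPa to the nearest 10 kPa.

Overburden at base level: q = 19.6 × 1.45 = 28.42 kPa.
Surcharge term q·N_q = 28.42 × 23.2 = 659.34 kPa; self-weight term 0.5·γ·B·N_γ·s_γ = 0.5 × 19.6 × 2.8 × 22 × 0.6 = 362.21 kPa.
q_ult = 659.34 + 362.21 = 1021.6 kPa.

q_ult ≈ 1020 kPa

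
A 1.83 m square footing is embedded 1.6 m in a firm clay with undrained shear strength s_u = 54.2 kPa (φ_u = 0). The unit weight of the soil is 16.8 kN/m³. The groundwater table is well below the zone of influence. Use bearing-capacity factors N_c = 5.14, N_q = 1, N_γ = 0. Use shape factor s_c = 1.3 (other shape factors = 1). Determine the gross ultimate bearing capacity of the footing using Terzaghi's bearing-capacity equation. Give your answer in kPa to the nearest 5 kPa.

q_ult ≈ 390 kPa

Overburden at base level: q = 16.8 × 1.6 = 26.88 kPa.
Cohesion term c·N_c·s_c = 54.2 × 5.14 × 1.3 = 362.16 kPa; surcharge term q·N_q = 26.88 × 1 = 26.88 kPa.
q_ult = 362.16 + 26.88 = 389.04 kPa.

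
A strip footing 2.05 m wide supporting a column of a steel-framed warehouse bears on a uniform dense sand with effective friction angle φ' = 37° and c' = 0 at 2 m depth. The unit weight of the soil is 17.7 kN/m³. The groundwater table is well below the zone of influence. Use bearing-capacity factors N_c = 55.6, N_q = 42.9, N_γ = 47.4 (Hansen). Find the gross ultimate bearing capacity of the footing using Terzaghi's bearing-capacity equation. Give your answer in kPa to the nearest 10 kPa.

Effective surcharge at the founding depth q = γ·D_f = 17.7 × 2 = 35.4 kPa.
q_ult = q·N_q + 0.5·γ·B·N_γ
     = 35.4 × 42.9 + 0.5 × 17.7 × 2.05 × 47.4
     = 1518.7 + 859.95 = 2378.6 kPa.

q_ult ≈ 2380 kPa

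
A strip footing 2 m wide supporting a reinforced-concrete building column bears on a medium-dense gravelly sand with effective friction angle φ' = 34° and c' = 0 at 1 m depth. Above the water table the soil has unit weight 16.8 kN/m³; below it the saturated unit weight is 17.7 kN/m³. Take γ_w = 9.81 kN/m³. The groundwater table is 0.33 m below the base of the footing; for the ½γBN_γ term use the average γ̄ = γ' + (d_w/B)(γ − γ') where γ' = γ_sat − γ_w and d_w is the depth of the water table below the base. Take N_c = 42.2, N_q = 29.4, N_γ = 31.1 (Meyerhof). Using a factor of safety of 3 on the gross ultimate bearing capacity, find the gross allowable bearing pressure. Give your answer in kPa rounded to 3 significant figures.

Overburden at base level: q = 16.8 × 1 = 16.8 kPa.
The water table is 0.33 m below the base (< B = 2 m), so the ½γBN_γ term uses γ̄ = γ' + (d_w/B)(γ − γ') = 7.89 + (0.33/2)(16.8 − 7.89) = 9.3601 kN/m³.
Surcharge term q·N_q = 16.8 × 29.4 = 493.92 kPa; self-weight term 0.5·γ·B·N_γ = 0.5 × 9.3601 × 2 × 31.1 = 291.1 kPa.
q_ult = 493.92 + 291.1 = 785.02 kPa.
q_all = 785.02 / 3 = 261.67 kPa.

q_all ≈ 262 kPa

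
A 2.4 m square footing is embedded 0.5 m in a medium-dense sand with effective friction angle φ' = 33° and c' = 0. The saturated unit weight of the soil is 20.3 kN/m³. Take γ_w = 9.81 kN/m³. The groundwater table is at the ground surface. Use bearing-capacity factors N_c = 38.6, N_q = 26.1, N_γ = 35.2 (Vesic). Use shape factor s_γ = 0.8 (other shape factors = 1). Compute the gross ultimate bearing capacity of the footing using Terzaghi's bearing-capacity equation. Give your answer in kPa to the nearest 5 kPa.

q_ult ≈ 490 kPa

With the water table at the surface the whole profile is submerged: γ' = 20.3 − 9.81 = 10.49 kN/m³, so q = γ'·D_f = 5.245 kPa; the same γ' applies in the ½γBN_γ term.
q_ult = q·N_q + 0.5·γ·B·N_γ·s_γ
     = 5.245 × 26.1 + 0.5 × 10.49 × 2.4 × 35.2 × 0.8
     = 136.89 + 354.48 = 491.37 kPa.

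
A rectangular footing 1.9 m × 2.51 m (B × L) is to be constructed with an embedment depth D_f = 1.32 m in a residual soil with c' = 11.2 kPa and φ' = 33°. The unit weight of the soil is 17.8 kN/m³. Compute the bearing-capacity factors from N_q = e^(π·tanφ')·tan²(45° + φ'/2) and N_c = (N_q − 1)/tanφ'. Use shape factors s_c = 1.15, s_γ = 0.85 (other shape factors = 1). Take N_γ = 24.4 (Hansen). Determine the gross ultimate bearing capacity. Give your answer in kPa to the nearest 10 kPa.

q_ult ≈ 1460 kPa

tan33° = 0.6494, so N_q = e^(π×0.6494)·tan²(61.5°) = 7.692 × 3.392 = 26.09.
N_c = (26.09 − 1)/tan33° = 38.64.
Overburden at base level: q = 17.8 × 1.32 = 23.496 kPa.
Cohesion term c·N_c·s_c = 11.2 × 38.638 × 1.15 = 497.66 kPa; surcharge term q·N_q = 23.496 × 26.092 = 613.06 kPa; self-weight term 0.5·γ·B·N_γ·s_γ = 0.5 × 17.8 × 1.9 × 24.4 × 0.85 = 350.71 kPa.
q_ult = 497.66 + 613.06 + 350.71 = 1461.4 kPa.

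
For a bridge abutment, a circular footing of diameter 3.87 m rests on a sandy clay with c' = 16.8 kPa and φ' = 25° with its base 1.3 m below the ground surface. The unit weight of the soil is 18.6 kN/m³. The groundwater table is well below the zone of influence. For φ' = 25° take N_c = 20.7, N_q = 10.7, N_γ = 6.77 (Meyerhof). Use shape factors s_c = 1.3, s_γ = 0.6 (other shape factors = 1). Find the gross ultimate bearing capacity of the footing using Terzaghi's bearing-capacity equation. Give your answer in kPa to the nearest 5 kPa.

q_ult ≈ 855 kPa

Overburden at base level: q = 18.6 × 1.3 = 24.18 kPa.
Cohesion term c·N_c·s_c = 16.8 × 20.7 × 1.3 = 452.09 kPa; surcharge term q·N_q = 24.18 × 10.7 = 258.73 kPa; self-weight term 0.5·γ·B·N_γ·s_γ = 0.5 × 18.6 × 3.87 × 6.77 × 0.6 = 146.2 kPa.
q_ult = 452.09 + 258.73 + 146.2 = 857.01 kPa.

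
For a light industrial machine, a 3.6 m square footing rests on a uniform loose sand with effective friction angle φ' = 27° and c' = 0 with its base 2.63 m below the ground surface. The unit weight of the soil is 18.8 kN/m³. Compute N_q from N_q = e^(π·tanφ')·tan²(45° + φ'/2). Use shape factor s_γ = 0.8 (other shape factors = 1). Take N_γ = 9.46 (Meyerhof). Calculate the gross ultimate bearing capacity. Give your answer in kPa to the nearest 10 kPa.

q_ult ≈ 910 kPa

tan27° = 0.5095, so N_q = e^(π×0.5095)·tan²(58.5°) = 4.957 × 2.663 = 13.2.
Effective surcharge at the founding depth q = γ·D_f = 18.8 × 2.63 = 49.444 kPa.
q_ult = q·N_q + 0.5·γ·B·N_γ·s_γ
     = 49.444 × 13.199 + 0.5 × 18.8 × 3.6 × 9.46 × 0.8
     = 652.62 + 256.1 = 908.72 kPa.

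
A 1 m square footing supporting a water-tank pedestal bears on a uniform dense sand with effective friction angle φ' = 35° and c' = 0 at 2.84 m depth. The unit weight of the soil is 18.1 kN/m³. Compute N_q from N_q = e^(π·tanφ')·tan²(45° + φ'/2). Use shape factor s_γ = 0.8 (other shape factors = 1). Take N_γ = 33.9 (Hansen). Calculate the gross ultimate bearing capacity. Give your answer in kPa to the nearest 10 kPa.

q_ult ≈ 1960 kPa

tan35° = 0.7002, so N_q = e^(π×0.7002)·tan²(62.5°) = 9.023 × 3.69 = 33.3.
q = γ·D_f = 18.1 × 2.84 = 51.404 kPa.
q·N_q = 51.404 × 33.296 = 1711.6 kPa
0.5·γ·B·N_γ·s_γ = 0.5 × 18.1 × 1 × 33.9 × 0.8 = 245.44 kPa
q_ult = 1711.6 + 245.44 = 1957 kPa.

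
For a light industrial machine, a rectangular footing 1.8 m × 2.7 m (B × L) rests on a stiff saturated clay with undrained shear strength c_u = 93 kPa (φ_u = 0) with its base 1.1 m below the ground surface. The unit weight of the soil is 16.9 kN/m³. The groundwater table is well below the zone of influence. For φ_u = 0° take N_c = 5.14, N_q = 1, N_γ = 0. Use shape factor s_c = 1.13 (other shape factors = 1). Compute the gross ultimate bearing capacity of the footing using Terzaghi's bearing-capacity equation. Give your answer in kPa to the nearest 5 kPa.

q_ult ≈ 560 kPa

q = γ·D_f = 16.9 × 1.1 = 18.59 kPa.
c·N_c·s_c = 93 × 5.14 × 1.13 = 540.16 kPa
q·N_q = 18.59 × 1 = 18.59 kPa
q_ult = 540.16 + 18.59 = 558.75 kPa.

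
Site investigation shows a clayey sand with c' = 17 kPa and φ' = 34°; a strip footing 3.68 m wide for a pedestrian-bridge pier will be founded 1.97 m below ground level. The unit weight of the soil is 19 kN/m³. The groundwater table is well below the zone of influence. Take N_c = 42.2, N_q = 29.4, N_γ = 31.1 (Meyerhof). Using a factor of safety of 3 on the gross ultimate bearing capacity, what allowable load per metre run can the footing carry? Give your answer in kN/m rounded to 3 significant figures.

Effective surcharge at the founding depth q = γ·D_f = 19 × 1.97 = 37.43 kPa.
q_ult = c·N_c + q·N_q + 0.5·γ·B·N_γ
     = 17 × 42.2 + 37.43 × 29.4 + 0.5 × 19 × 3.68 × 31.1
     = 717.4 + 1100.4 + 1087.3 = 2905.1 kPa.
Gross allowable pressure q_all = 2905.1 / 3 = 968.37 kPa.
Allowable wall load = q_all × B = 968.37 × 3.68 = 3563.6 kN per metre run.

≈ 3560 kN/m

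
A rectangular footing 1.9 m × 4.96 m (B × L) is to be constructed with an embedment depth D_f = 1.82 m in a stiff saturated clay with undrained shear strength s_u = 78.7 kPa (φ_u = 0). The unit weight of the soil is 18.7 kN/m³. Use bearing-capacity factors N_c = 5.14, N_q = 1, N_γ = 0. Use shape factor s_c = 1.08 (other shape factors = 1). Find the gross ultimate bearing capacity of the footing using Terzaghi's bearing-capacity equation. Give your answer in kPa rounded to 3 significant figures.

q_ult ≈ 471 kPa

q = γ·D_f = 18.7 × 1.82 = 34.034 kPa.
c·N_c·s_c = 78.7 × 5.14 × 1.08 = 436.88 kPa
q·N_q = 34.034 × 1 = 34.034 kPa
q_ult = 436.88 + 34.034 = 470.91 kPa.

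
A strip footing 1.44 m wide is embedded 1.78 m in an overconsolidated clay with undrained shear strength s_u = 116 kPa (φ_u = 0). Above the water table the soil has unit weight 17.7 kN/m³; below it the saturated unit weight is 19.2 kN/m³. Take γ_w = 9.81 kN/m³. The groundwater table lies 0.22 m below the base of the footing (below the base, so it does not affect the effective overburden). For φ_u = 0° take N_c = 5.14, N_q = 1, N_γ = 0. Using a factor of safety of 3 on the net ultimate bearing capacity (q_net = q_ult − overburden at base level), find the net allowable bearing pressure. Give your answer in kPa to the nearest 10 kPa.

Effective surcharge at the founding depth q = γ·D_f = 17.7 × 1.78 = 31.506 kPa.
q_ult = c·N_c + q·N_q
     = 116 × 5.14 + 31.506 × 1
     = 596.24 + 31.506 = 627.75 kPa.
q_net = 627.75 − 31.506 = 596.24 kPa.
q_all(net) = 596.24 / 3 = 198.75 kPa.

q_all(net) ≈ 200 kPa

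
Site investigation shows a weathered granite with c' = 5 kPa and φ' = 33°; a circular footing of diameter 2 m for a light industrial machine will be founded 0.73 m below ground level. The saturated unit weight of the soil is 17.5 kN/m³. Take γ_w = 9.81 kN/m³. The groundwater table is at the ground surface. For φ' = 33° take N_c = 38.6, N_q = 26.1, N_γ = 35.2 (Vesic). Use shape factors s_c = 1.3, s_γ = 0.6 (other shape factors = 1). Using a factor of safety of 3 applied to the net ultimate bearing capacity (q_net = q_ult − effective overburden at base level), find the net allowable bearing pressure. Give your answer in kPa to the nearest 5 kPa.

q_all(net) ≈ 185 kPa

With the water table at the surface the whole profile is submerged: γ' = 17.5 − 9.81 = 7.69 kN/m³, so q = γ'·D_f = 5.6137 kPa; the same γ' applies in the ½γBN_γ term.
q_ult = c·N_c·s_c + q·N_q + 0.5·γ·B·N_γ·s_γ
     = 5 × 38.6 × 1.3 + 5.6137 × 26.1 + 0.5 × 7.69 × 2 × 35.2 × 0.6
     = 250.9 + 146.52 + 162.41 = 559.83 kPa.
Net ultimate: q_net = 559.83 − 5.6137 = 554.22 kPa.
q_all(net) = 554.22 / 3 = 184.74 kPa.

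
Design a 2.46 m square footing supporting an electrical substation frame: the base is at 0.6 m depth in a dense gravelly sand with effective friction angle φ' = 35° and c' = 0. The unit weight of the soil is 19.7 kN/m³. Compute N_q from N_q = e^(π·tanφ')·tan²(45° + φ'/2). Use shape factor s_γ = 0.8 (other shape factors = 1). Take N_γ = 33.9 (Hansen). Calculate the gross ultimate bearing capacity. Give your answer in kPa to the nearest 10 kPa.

tan35° = 0.7002, so N_q = e^(π×0.7002)·tan²(62.5°) = 9.023 × 3.69 = 33.3.
Overburden at base level: q = 19.7 × 0.6 = 11.82 kPa.
Surcharge term q·N_q = 11.82 × 33.296 = 393.56 kPa; self-weight term 0.5·γ·B·N_γ·s_γ = 0.5 × 19.7 × 2.46 × 33.9 × 0.8 = 657.14 kPa.
q_ult = 393.56 + 657.14 = 1050.7 kPa.

q_ult ≈ 1050 kPa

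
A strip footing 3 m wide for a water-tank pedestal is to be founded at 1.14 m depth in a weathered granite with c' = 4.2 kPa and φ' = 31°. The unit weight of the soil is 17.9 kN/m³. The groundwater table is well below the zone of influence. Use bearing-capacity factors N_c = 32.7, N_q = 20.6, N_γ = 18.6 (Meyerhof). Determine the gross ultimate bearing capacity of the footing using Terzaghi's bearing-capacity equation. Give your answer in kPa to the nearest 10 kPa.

q_ult ≈ 1060 kPa

q = γ·D_f = 17.9 × 1.14 = 20.406 kPa.
c·N_c = 4.2 × 32.7 = 137.34 kPa
q·N_q = 20.406 × 20.6 = 420.36 kPa
0.5·γ·B·N_γ = 0.5 × 17.9 × 3 × 18.6 = 499.41 kPa
q_ult = 137.34 + 420.36 + 499.41 = 1057.1 kPa.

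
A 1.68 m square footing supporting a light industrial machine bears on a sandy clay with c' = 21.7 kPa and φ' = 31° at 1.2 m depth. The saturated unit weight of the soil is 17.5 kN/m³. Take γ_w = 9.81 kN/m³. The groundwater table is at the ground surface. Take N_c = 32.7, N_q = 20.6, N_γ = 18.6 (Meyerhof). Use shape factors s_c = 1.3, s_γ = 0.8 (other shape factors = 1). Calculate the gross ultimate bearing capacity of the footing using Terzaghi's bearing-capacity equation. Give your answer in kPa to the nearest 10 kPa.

q_ult ≈ 1210 kPa

Water table at ground surface, so effective unit weight γ' = 17.5 − 9.81 = 7.69 kN/m³ is used throughout; overburden q = 7.69 × 1.2 = 9.228 kPa; the same γ' applies in the ½γBN_γ term.
Cohesion term c·N_c·s_c = 21.7 × 32.7 × 1.3 = 922.47 kPa; surcharge term q·N_q = 9.228 × 20.6 = 190.1 kPa; self-weight term 0.5·γ·B·N_γ·s_γ = 0.5 × 7.69 × 1.68 × 18.6 × 0.8 = 96.119 kPa.
q_ult = 922.47 + 190.1 + 96.119 = 1208.7 kPa.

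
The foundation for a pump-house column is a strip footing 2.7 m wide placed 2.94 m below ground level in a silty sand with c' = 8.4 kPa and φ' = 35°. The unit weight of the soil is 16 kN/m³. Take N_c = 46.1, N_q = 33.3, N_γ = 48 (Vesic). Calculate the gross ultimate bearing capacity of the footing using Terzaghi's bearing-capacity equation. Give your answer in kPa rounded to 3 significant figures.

q_ult ≈ 2990 kPa

Effective surcharge at the founding depth q = γ·D_f = 16 × 2.94 = 47.04 kPa.
q_ult = c·N_c + q·N_q + 0.5·γ·B·N_γ
     = 8.4 × 46.1 + 47.04 × 33.3 + 0.5 × 16 × 2.7 × 48
     = 387.24 + 1566.4 + 1036.8 = 2990.5 kPa.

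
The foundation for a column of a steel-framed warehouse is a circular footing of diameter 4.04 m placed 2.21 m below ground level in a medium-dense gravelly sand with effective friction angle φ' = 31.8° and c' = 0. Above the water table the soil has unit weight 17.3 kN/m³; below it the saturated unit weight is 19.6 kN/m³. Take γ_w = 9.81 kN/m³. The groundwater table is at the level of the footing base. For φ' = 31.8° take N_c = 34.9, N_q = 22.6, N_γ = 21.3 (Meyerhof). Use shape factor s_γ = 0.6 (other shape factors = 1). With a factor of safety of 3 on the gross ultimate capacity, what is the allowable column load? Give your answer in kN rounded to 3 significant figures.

Overburden at base level: q = 17.3 × 2.21 = 38.233 kPa.
Below the base the soil is submerged, so the ½γBN_γ term uses γ' = 19.6 − 9.81 = 9.79 kN/m³.
Surcharge term q·N_q = 38.233 × 22.6 = 864.07 kPa; self-weight term 0.5·γ·B·N_γ·s_γ = 0.5 × 9.79 × 4.04 × 21.3 × 0.6 = 252.73 kPa.
q_ult = 864.07 + 252.73 = 1116.8 kPa.
Gross allowable pressure q_all = 1116.8 / 3 = 372.27 kPa.
Footing area = 12.819 m², so allowable column load = 372.27 × 12.819 = 4772.1 kN.

P_all ≈ 4770 kN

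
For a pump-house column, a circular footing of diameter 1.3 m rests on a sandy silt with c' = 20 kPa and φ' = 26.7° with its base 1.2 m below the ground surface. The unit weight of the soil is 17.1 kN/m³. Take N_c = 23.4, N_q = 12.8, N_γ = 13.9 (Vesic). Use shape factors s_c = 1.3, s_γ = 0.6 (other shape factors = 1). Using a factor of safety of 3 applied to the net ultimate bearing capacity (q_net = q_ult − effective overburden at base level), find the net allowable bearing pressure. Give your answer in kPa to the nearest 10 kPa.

q = γ·D_f = 17.1 × 1.2 = 20.52 kPa.
c·N_c·s_c = 20 × 23.4 × 1.3 = 608.4 kPa
q·N_q = 20.52 × 12.8 = 262.66 kPa
0.5·γ·B·N_γ·s_γ = 0.5 × 17.1 × 1.3 × 13.9 × 0.6 = 92.699 kPa
q_ult = 608.4 + 262.66 + 92.699 = 963.76 kPa.
Net ultimate: q_net = 963.76 − 20.52 = 943.24 kPa.
q_all(net) = 943.24 / 3 = 314.41 kPa.

q_all(net) ≈ 310 kPa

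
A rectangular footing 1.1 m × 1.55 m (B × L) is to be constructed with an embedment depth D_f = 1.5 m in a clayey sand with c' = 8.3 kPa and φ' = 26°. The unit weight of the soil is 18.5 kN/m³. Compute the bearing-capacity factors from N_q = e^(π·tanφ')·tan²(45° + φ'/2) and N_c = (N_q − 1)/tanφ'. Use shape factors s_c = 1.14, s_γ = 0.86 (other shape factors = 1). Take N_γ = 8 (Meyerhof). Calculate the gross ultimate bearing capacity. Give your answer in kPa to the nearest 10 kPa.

q_ult ≈ 610 kPa

tan26° = 0.4877, so N_q = e^(π×0.4877)·tan²(58°) = 4.629 × 2.561 = 11.85.
N_c = (11.85 − 1)/tan26° = 22.25.
Overburden at base level: q = 18.5 × 1.5 = 27.75 kPa.
Cohesion term c·N_c·s_c = 8.3 × 22.254 × 1.14 = 210.57 kPa; surcharge term q·N_q = 27.75 × 11.854 = 328.95 kPa; self-weight term 0.5·γ·B·N_γ·s_γ = 0.5 × 18.5 × 1.1 × 8 × 0.86 = 70.004 kPa.
q_ult = 210.57 + 328.95 + 70.004 = 609.53 kPa.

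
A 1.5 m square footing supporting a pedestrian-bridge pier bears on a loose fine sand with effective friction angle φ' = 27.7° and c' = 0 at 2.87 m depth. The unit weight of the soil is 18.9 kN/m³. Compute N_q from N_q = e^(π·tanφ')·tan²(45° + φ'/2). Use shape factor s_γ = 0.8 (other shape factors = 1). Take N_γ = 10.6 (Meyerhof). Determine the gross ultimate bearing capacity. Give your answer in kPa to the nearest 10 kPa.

q_ult ≈ 890 kPa

tan27.7° = 0.525, so N_q = e^(π×0.525)·tan²(58.85°) = 5.204 × 2.737 = 14.24.
Overburden at base level: q = 18.9 × 2.87 = 54.243 kPa.
Surcharge term q·N_q = 54.243 × 14.244 = 772.62 kPa; self-weight term 0.5·γ·B·N_γ·s_γ = 0.5 × 18.9 × 1.5 × 10.6 × 0.8 = 120.2 kPa.
q_ult = 772.62 + 120.2 = 892.82 kPa.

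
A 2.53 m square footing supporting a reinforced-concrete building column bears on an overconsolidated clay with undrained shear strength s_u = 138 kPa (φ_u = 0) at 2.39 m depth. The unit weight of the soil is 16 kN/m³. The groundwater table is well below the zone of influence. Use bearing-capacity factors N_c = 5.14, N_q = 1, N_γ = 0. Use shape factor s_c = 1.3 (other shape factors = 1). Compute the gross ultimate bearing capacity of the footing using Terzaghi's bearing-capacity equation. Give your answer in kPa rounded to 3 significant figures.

q_ult ≈ 960 kPa

q = γ·D_f = 16 × 2.39 = 38.24 kPa.
c·N_c·s_c = 138 × 5.14 × 1.3 = 922.12 kPa
q·N_q = 38.24 × 1 = 38.24 kPa
q_ult = 922.12 + 38.24 = 960.36 kPa.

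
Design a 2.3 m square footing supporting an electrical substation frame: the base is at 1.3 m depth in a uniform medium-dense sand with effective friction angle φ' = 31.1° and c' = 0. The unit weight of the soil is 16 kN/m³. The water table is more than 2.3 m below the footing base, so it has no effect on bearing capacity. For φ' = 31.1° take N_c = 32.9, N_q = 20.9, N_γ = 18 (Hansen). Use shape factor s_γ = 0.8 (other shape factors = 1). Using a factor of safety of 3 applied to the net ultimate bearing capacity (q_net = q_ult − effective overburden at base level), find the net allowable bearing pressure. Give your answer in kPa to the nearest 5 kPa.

q_all(net) ≈ 225 kPa

Effective surcharge at the founding depth q = γ·D_f = 16 × 1.3 = 20.8 kPa.
q_ult = q·N_q + 0.5·γ·B·N_γ·s_γ
     = 20.8 × 20.9 + 0.5 × 16 × 2.3 × 18 × 0.8
     = 434.72 + 264.96 = 699.68 kPa.
Net ultimate: q_net = 699.68 − 20.8 = 678.88 kPa.
q_all(net) = 678.88 / 3 = 226.29 kPa.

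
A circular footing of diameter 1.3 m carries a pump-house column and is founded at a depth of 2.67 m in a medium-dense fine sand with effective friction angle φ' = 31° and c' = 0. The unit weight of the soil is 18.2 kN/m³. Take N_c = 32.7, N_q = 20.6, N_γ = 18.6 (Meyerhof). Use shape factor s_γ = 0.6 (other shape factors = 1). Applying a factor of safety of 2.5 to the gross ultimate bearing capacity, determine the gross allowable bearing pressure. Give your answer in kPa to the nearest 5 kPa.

q_all ≈ 455 kPa

q = γ·D_f = 18.2 × 2.67 = 48.594 kPa.
q·N_q = 48.594 × 20.6 = 1001 kPa
0.5·γ·B·N_γ·s_γ = 0.5 × 18.2 × 1.3 × 18.6 × 0.6 = 132.02 kPa
q_ult = 1001 + 132.02 = 1133.1 kPa.
q_all = q_ult / FS = 1133.1 / 2.5 = 453.22 kPa.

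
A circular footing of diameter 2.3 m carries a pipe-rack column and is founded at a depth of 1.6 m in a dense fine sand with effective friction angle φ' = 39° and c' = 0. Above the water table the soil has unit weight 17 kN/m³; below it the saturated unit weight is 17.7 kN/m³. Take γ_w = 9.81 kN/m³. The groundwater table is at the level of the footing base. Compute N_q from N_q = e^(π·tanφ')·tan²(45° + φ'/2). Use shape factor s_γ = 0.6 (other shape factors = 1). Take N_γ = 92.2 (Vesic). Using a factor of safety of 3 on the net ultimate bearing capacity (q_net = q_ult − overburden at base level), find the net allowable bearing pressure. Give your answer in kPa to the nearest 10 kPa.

N_q = e^(π·tan39°)·tan²(64.5°) = 55.96.
q = γ·D_f = 17 × 1.6 = 27.2 kPa.
For the ½γBN_γ term take γ' = 17.7 − 9.81 = 7.89 kN/m³ (soil below base is submerged).
q·N_q = 27.2 × 55.957 = 1522 kPa
0.5·γ·B·N_γ·s_γ = 0.5 × 7.89 × 2.3 × 92.2 × 0.6 = 501.95 kPa
q_ult = 1522 + 501.95 = 2024 kPa.
q_net = 2024 − 27.2 = 1996.8 kPa.
q_all(net) = 1996.8 / 3 = 665.6 kPa.

q_all(net) ≈ 670 kPa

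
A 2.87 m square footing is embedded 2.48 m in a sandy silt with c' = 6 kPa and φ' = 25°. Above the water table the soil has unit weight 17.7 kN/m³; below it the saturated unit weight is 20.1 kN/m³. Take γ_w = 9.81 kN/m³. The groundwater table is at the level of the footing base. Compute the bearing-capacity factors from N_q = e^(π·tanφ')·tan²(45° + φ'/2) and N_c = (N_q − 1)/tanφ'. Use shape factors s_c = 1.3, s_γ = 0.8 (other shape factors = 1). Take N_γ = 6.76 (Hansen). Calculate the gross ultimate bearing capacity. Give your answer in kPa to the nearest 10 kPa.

q_ult ≈ 710 kPa

tan25° = 0.4663, so N_q = e^(π×0.4663)·tan²(57.5°) = 4.327 × 2.464 = 10.66.
N_c = (10.66 − 1)/tan25° = 20.72.
Overburden at base level: q = 17.7 × 2.48 = 43.896 kPa.
Below the base the soil is submerged, so the ½γBN_γ term uses γ' = 20.1 − 9.81 = 10.29 kN/m³.
Cohesion term c·N_c·s_c = 6 × 20.721 × 1.3 = 161.62 kPa; surcharge term q·N_q = 43.896 × 10.662 = 468.03 kPa; self-weight term 0.5·γ·B·N_γ·s_γ = 0.5 × 10.29 × 2.87 × 6.76 × 0.8 = 79.855 kPa.
q_ult = 161.62 + 468.03 + 79.855 = 709.5 kPa.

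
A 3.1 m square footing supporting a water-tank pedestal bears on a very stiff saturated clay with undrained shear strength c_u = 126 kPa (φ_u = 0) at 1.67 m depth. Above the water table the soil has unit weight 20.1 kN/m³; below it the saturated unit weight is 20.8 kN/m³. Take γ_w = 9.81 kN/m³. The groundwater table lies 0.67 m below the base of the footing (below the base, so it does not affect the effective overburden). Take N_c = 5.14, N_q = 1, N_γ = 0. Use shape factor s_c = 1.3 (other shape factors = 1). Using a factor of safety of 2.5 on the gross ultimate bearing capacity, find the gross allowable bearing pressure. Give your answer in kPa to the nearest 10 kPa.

q_all ≈ 350 kPa

Effective surcharge at the founding depth q = γ·D_f = 20.1 × 1.67 = 33.567 kPa.
q_ult = c·N_c·s_c + q·N_q
     = 126 × 5.14 × 1.3 + 33.567 × 1
     = 841.93 + 33.567 = 875.5 kPa.
q_all = 875.5 / 2.5 = 350.2 kPa.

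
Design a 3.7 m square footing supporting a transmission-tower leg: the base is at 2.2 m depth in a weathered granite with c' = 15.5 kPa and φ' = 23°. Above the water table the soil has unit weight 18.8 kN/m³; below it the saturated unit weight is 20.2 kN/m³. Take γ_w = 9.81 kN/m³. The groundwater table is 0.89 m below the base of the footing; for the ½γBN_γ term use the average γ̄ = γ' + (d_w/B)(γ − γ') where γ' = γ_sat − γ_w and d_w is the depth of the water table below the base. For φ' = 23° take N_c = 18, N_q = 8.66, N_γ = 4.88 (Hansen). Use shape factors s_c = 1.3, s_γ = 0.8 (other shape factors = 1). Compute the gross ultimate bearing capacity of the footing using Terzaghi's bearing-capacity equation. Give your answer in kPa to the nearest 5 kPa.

q_ult ≈ 810 kPa

Overburden at base level: q = 18.8 × 2.2 = 41.36 kPa.
The water table is 0.89 m below the base (< B = 3.7 m), so the ½γBN_γ term uses γ̄ = γ' + (d_w/B)(γ − γ') = 10.39 + (0.89/3.7)(18.8 − 10.39) = 12.413 kN/m³.
Cohesion term c·N_c·s_c = 15.5 × 18 × 1.3 = 362.7 kPa; surcharge term q·N_q = 41.36 × 8.66 = 358.18 kPa; self-weight term 0.5·γ·B·N_γ·s_γ = 0.5 × 12.413 × 3.7 × 4.88 × 0.8 = 89.651 kPa.
q_ult = 362.7 + 358.18 + 89.651 = 810.53 kPa.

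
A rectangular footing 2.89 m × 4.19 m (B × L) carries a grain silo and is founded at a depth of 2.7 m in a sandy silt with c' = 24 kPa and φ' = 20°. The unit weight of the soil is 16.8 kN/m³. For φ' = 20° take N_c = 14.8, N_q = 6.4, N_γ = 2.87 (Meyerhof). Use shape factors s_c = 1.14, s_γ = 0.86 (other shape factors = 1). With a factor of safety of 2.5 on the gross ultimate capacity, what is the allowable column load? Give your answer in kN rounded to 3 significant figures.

P_all ≈ 3660 kN

Overburden at base level: q = 16.8 × 2.7 = 45.36 kPa.
Cohesion term c·N_c·s_c = 24 × 14.8 × 1.14 = 404.93 kPa; surcharge term q·N_q = 45.36 × 6.4 = 290.3 kPa; self-weight term 0.5·γ·B·N_γ·s_γ = 0.5 × 16.8 × 2.89 × 2.87 × 0.86 = 59.918 kPa.
q_ult = 404.93 + 290.3 + 59.918 = 755.15 kPa.
Gross allowable pressure q_all = 755.15 / 2.5 = 302.06 kPa.
Footing area = 12.1091 m², so allowable column load = 302.06 × 12.1091 = 3657.7 kN.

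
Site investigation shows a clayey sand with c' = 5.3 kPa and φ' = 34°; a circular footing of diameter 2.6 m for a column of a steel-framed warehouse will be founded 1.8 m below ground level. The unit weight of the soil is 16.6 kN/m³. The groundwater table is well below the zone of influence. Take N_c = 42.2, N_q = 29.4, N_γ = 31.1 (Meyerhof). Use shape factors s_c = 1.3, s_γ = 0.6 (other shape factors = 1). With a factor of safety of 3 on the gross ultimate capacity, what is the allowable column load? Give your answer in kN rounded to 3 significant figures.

q = γ·D_f = 16.6 × 1.8 = 29.88 kPa.
c·N_c·s_c = 5.3 × 42.2 × 1.3 = 290.76 kPa
q·N_q = 29.88 × 29.4 = 878.47 kPa
0.5·γ·B·N_γ·s_γ = 0.5 × 16.6 × 2.6 × 31.1 × 0.6 = 402.68 kPa
q_ult = 290.76 + 878.47 + 402.68 = 1571.9 kPa.
Gross allowable pressure q_all = 1571.9 / 3 = 523.97 kPa.
Footing area = 5.3093 m², so allowable column load = 523.97 × 5.3093 = 2781.9 kN.

P_all ≈ 2780 kN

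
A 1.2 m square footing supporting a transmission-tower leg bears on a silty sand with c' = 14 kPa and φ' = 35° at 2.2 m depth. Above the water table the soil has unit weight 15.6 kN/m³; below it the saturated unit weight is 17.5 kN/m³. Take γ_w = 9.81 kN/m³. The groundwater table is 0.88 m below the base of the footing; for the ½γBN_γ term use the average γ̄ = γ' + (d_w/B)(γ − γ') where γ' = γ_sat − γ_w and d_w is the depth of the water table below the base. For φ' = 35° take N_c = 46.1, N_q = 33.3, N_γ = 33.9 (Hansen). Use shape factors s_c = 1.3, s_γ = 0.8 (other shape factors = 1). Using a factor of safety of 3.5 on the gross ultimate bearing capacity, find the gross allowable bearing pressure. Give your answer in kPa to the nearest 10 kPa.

q_all ≈ 630 kPa

Overburden at base level: q = 15.6 × 2.2 = 34.32 kPa.
The water table is 0.88 m below the base (< B = 1.2 m), so the ½γBN_γ term uses γ̄ = γ' + (d_w/B)(γ − γ') = 7.69 + (0.88/1.2)(15.6 − 7.69) = 13.491 kN/m³.
Cohesion term c·N_c·s_c = 14 × 46.1 × 1.3 = 839.02 kPa; surcharge term q·N_q = 34.32 × 33.3 = 1142.9 kPa; self-weight term 0.5·γ·B·N_γ·s_γ = 0.5 × 13.491 × 1.2 × 33.9 × 0.8 = 219.52 kPa.
q_ult = 839.02 + 1142.9 + 219.52 = 2201.4 kPa.
q_all = 2201.4 / 3.5 = 628.97 kPa.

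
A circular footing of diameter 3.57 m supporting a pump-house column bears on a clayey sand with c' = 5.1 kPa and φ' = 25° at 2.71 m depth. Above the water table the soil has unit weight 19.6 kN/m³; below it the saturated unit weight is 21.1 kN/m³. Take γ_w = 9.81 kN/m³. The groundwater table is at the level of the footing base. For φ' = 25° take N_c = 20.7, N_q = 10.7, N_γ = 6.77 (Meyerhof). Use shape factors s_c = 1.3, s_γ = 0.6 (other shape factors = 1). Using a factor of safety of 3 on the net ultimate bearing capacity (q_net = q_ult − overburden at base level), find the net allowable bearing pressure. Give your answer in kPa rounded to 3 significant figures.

q_all(net) ≈ 245 kPa

Effective surcharge at the founding depth q = γ·D_f = 19.6 × 2.71 = 53.116 kPa.
The water table coincides with the base, so in the self-weight term γ → γ' = 11.29 kN/m³.
q_ult = c·N_c·s_c + q·N_q + 0.5·γ·B·N_γ·s_γ
     = 5.1 × 20.7 × 1.3 + 53.116 × 10.7 + 0.5 × 11.29 × 3.57 × 6.77 × 0.6
     = 137.24 + 568.34 + 81.86 = 787.44 kPa.
q_net = 787.44 − 53.116 = 734.33 kPa.
q_all(net) = 734.33 / 3 = 244.78 kPa.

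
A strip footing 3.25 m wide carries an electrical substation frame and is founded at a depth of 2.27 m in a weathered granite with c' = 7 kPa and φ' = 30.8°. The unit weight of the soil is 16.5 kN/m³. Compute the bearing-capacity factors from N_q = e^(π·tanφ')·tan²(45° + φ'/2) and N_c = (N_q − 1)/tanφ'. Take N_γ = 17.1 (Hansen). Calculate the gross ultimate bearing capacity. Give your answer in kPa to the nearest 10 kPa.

q_ult ≈ 1440 kPa

tan30.8° = 0.5961, so N_q = e^(π×0.5961)·tan²(60.4°) = 6.506 × 3.099 = 20.16.
N_c = (20.16 − 1)/tan30.8° = 32.14.
Effective surcharge at the founding depth q = γ·D_f = 16.5 × 2.27 = 37.455 kPa.
q_ult = c·N_c + q·N_q + 0.5·γ·B·N_γ
     = 7 × 32.143 + 37.455 × 20.161 + 0.5 × 16.5 × 3.25 × 17.1
     = 225 + 755.13 + 458.49 = 1438.6 kPa.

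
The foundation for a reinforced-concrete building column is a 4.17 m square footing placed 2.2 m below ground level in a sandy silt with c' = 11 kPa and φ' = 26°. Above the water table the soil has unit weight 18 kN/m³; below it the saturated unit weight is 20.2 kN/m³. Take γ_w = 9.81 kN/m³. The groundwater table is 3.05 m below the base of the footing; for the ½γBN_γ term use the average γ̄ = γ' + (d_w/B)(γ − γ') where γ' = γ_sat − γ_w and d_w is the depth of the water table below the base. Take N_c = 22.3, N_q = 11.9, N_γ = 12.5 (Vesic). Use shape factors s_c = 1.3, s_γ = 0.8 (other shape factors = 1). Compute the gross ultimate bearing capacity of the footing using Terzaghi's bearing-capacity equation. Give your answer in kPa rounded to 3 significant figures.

q = γ·D_f = 18 × 2.2 = 39.6 kPa.
γ' = 10.39 kN/m³; averaging over the depth B below the base, γ̄ = γ' + (d_w/B)(γ − γ') = 15.956 kN/m³.
c·N_c·s_c = 11 × 22.3 × 1.3 = 318.89 kPa
q·N_q = 39.6 × 11.9 = 471.24 kPa
0.5·γ·B·N_γ·s_γ = 0.5 × 15.956 × 4.17 × 12.5 × 0.8 = 332.68 kPa
q_ult = 318.89 + 471.24 + 332.68 = 1122.8 kPa.

q_ult ≈ 1120 kPa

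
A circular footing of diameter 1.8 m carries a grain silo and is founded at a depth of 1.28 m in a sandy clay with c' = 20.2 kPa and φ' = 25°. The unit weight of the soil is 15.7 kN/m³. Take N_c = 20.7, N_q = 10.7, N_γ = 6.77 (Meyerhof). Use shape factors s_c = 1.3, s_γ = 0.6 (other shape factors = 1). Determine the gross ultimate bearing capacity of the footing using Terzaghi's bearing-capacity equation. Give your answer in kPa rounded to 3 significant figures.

Overburden at base level: q = 15.7 × 1.28 = 20.096 kPa.
Cohesion term c·N_c·s_c = 20.2 × 20.7 × 1.3 = 543.58 kPa; surcharge term q·N_q = 20.096 × 10.7 = 215.03 kPa; self-weight term 0.5·γ·B·N_γ·s_γ = 0.5 × 15.7 × 1.8 × 6.77 × 0.6 = 57.396 kPa.
q_ult = 543.58 + 215.03 + 57.396 = 816.01 kPa.

q_ult ≈ 816 kPa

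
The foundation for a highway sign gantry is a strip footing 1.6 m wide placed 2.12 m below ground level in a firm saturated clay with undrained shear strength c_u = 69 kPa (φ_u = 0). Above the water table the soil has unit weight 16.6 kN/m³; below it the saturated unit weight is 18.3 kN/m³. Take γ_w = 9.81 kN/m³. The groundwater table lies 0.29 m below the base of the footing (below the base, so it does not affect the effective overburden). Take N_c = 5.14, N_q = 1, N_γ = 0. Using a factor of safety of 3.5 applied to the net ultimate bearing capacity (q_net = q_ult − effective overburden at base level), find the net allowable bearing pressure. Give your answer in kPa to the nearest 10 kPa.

Overburden at base level: q = 16.6 × 2.12 = 35.192 kPa.
Cohesion term c·N_c = 69 × 5.14 = 354.66 kPa; surcharge term q·N_q = 35.192 × 1 = 35.192 kPa.
q_ult = 354.66 + 35.192 = 389.85 kPa.
Net ultimate: q_net = 389.85 − 35.192 = 354.66 kPa.
q_all(net) = 354.66 / 3.5 = 101.33 kPa.

q_all(net) ≈ 100 kPa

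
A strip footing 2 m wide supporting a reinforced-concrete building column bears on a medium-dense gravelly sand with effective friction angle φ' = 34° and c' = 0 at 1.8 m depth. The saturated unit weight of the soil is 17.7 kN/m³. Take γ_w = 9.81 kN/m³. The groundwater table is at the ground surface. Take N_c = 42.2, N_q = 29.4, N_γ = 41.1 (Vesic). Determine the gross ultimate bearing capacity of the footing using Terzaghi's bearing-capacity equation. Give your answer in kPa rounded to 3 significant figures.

With the water table at the surface the whole profile is submerged: γ' = 17.7 − 9.81 = 7.89 kN/m³, so q = γ'·D_f = 14.202 kPa; the same γ' applies in the ½γBN_γ term.
q_ult = q·N_q + 0.5·γ·B·N_γ
     = 14.202 × 29.4 + 0.5 × 7.89 × 2 × 41.1
     = 417.54 + 324.28 = 741.82 kPa.

q_ult ≈ 742 kPa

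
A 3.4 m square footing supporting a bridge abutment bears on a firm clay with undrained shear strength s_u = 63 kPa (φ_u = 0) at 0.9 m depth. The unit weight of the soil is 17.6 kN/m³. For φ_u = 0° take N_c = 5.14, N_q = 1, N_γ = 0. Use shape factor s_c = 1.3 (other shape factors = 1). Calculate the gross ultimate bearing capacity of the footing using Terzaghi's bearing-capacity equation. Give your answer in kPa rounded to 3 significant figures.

Overburden at base level: q = 17.6 × 0.9 = 15.84 kPa.
Cohesion term c·N_c·s_c = 63 × 5.14 × 1.3 = 420.97 kPa; surcharge term q·N_q = 15.84 × 1 = 15.84 kPa.
q_ult = 420.97 + 15.84 = 436.81 kPa.

q_ult ≈ 437 kPa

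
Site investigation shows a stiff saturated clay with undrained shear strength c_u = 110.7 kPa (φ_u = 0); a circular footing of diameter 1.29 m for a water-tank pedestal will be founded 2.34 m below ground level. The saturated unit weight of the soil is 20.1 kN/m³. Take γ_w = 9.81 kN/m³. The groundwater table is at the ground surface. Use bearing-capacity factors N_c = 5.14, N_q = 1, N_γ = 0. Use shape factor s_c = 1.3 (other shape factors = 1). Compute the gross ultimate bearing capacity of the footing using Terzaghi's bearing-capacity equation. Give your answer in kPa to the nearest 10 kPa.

q_ult ≈ 760 kPa

γ' = 20.1 − 9.81 = 10.29 kN/m³ (submerged throughout). q = 10.29 × 2.34 = 24.079 kPa.
c·N_c·s_c = 110.7 × 5.14 × 1.3 = 739.7 kPa
q·N_q = 24.079 × 1 = 24.079 kPa
q_ult = 739.7 + 24.079 = 763.78 kPa.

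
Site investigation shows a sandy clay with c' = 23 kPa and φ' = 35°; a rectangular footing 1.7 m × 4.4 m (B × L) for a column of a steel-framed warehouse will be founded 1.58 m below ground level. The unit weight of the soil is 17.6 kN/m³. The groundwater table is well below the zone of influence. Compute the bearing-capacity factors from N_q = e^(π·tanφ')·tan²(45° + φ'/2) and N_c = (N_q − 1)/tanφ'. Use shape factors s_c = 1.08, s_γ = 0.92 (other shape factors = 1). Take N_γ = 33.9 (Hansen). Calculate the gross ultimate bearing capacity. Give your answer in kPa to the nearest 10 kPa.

tan35° = 0.7002, so N_q = e^(π×0.7002)·tan²(62.5°) = 9.023 × 3.69 = 33.3.
N_c = (33.3 − 1)/tan35° = 46.12.
Overburden at base level: q = 17.6 × 1.58 = 27.808 kPa.
Cohesion term c·N_c·s_c = 23 × 46.124 × 1.08 = 1145.7 kPa; surcharge term q·N_q = 27.808 × 33.296 = 925.9 kPa; self-weight term 0.5·γ·B·N_γ·s_γ = 0.5 × 17.6 × 1.7 × 33.9 × 0.92 = 466.57 kPa.
q_ult = 1145.7 + 925.9 + 466.57 = 2538.2 kPa.

q_ult ≈ 2540 kPa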